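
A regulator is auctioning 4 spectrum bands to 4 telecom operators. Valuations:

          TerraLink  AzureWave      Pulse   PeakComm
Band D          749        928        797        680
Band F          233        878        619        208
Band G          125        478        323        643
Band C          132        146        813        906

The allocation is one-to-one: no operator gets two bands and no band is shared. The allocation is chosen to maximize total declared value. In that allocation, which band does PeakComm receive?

PeakComm receives Band G.

Optimal: TerraLink→Band D ($749M), AzureWave→Band F ($878M), Pulse→Band C ($813M), PeakComm→Band G ($643M) — total 749+878+813+643 = $3083M.
Column-greedy (each band in turn goes to its best remaining operator) gives $2322M, worse by 761.
Next-best assignment: TerraLink→Band D, AzureWave→Band F, Pulse→Band G, PeakComm→Band C = $2856M.
Swapping TerraLink↔PeakComm (TerraLink→Band G $125M, PeakComm→Band D $680M) loses 587.
No other one-to-one assignment exceeds $3083M.
PeakComm's own top band is Band C ($906M), but forcing PeakComm→Band C and reassigning the rest optimally gives only $2856M — worse by 227.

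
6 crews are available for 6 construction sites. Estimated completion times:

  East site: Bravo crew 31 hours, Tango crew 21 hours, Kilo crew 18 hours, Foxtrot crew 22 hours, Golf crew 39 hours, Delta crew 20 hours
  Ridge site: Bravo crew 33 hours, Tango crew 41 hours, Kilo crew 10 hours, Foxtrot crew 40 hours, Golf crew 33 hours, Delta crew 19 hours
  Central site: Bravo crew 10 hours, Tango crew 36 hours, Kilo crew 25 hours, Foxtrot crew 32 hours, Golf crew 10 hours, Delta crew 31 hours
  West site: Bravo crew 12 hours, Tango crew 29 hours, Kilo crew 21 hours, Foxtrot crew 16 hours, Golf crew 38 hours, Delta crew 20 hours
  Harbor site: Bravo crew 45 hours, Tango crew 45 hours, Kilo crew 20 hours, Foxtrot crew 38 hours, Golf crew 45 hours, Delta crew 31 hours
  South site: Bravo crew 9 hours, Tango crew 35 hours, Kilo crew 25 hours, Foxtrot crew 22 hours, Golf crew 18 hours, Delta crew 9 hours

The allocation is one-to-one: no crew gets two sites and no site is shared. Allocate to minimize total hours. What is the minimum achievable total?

Minimum total: 95 hours

Optimal: Bravo crew→South site (9 hours), Tango crew→East site (21 hours), Kilo crew→Harbor site (20 hours), Foxtrot crew→West site (16 hours), Golf crew→Central site (10 hours), Delta crew→Ridge site (19 hours) — total 9+21+20+16+10+19 = 95 hours.
Column-greedy (each site in turn goes to its cheapest remaining crew) gives 126 hours, worse by 31.
Every other assignment is strictly worse.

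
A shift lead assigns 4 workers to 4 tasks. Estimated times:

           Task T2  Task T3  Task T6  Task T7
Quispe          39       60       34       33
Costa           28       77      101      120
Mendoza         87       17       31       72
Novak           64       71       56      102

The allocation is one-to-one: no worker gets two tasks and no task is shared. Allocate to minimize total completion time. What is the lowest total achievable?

Minimum total: 134 min

Optimal: Quispe→Task T7 (33 min), Costa→Task T2 (28 min), Mendoza→Task T3 (17 min), Novak→Task T6 (56 min) — total 33+28+17+56 = 134 min.
Column-greedy (each task in turn goes to its cheapest remaining worker) gives 181 min, worse by 47.
Next-best assignment: Quispe→Task T7, Costa→Task T2, Mendoza→Task T6, Novak→Task T3 = 163 min.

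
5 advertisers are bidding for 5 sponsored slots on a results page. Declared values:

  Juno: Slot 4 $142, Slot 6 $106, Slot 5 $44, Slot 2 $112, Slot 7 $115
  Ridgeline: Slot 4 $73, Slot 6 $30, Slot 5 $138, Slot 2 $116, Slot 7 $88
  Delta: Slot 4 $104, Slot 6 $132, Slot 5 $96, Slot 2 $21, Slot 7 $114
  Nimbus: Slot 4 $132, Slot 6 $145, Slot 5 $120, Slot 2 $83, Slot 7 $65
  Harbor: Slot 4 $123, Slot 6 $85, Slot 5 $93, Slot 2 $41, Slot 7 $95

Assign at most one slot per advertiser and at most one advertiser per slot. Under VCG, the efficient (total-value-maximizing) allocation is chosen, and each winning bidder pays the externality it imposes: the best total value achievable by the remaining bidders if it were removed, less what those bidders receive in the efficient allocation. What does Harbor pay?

Harbor pays $30.

Efficient allocation: Juno→Slot 2 ($112), Ridgeline→Slot 5 ($138), Delta→Slot 7 ($114), Nimbus→Slot 6 ($145), Harbor→Slot 4 ($123); total welfare W = $632.
Harbor receives Slot 4 at value $123, so the others get W − 123 = $509.
Without Harbor: best allocation of the remaining 4 bidders over all 5 slots is Juno→Slot 4 ($142), Ridgeline→Slot 5 ($138), Delta→Slot 7 ($114), Nimbus→Slot 6 ($145), total $539.
VCG payment = (others' best without Harbor) − (others' welfare with Harbor) = 539 − 509 = $30.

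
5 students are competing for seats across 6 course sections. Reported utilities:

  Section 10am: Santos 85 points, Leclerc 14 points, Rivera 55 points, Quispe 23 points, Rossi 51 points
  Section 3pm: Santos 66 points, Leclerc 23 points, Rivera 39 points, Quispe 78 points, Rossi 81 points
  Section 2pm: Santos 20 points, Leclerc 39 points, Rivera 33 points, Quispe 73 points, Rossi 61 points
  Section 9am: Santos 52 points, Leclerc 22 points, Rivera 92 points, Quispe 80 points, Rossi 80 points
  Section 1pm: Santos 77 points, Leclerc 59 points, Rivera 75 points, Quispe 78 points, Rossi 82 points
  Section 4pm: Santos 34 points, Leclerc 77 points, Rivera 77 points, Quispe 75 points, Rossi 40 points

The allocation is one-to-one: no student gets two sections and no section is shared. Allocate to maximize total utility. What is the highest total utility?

Maximum total: 414 points

This is a one-to-one assignment (maximum-weight bipartite matching).
Optimal: Santos→Section 10am (85 points), Leclerc→Section 4pm (77 points), Rivera→Section 9am (92 points), Quispe→Section 3pm (78 points), Rossi→Section 1pm (82 points) — total 85+77+92+78+82 = 414 points.
No other one-to-one assignment exceeds 414 points.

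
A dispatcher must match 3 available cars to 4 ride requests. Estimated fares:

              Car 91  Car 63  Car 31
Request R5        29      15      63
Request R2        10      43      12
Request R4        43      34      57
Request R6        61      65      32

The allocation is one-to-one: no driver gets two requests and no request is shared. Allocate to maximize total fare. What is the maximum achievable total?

Optimal: Car 91→Request R4 ($43), Car 63→Request R6 ($65), Car 31→Request R5 ($63) — total 43+65+63 = $171.
Column-greedy (each request in turn goes to its best remaining driver) gives $149, worse by 22.
Next-best assignment: Car 91→Request R6, Car 63→Request R2, Car 31→Request R5 = $167.
Swapping Car 31↔Car 63 (Car 31→Request R6 $32, Car 63→Request R5 $15) loses 81.

Maximum total: $171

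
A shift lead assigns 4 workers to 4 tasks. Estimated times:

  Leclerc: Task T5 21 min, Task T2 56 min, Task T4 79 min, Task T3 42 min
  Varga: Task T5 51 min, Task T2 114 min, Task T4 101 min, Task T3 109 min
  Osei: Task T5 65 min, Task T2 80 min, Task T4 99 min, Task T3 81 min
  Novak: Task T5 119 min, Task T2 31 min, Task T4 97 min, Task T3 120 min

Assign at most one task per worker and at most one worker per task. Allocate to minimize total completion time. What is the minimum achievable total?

Optimal: Leclerc→Task T3 (42 min), Varga→Task T5 (51 min), Osei→Task T4 (99 min), Novak→Task T2 (31 min) — total 42+51+99+31 = 223 min.
Column-greedy (each task in turn goes to its cheapest remaining worker) gives 260 min, worse by 37.
Swapping Novak↔Varga (Novak→Task T5 119 min, Varga→Task T2 114 min) adds 151.
Checked against all permutations: 223 min is optimal.

Min total: 223 min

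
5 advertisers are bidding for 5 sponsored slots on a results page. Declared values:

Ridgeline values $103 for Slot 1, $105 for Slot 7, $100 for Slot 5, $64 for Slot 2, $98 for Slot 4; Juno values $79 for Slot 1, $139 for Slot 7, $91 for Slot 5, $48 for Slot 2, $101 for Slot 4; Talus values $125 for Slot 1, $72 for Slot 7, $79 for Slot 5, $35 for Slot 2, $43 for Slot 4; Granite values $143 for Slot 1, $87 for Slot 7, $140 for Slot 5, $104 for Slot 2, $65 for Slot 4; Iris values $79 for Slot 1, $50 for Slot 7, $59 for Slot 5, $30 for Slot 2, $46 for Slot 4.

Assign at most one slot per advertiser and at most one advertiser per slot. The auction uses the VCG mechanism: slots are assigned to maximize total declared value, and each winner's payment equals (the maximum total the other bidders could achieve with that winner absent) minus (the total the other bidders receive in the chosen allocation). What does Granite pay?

Granite pays $29.

Efficient allocation: Ridgeline→Slot 4 ($98), Juno→Slot 7 ($139), Talus→Slot 1 ($125), Granite→Slot 5 ($140), Iris→Slot 2 ($30); total welfare W = $532.
Granite receives Slot 5 at value $140, so the others get W − 140 = $392.
Without Granite: best allocation of the remaining 4 bidders over all 5 slots is Ridgeline→Slot 4 ($98), Juno→Slot 7 ($139), Talus→Slot 1 ($125), Iris→Slot 5 ($59), total $421.
VCG payment = (others' best without Granite) − (others' welfare with Granite) = 421 − 392 = $29.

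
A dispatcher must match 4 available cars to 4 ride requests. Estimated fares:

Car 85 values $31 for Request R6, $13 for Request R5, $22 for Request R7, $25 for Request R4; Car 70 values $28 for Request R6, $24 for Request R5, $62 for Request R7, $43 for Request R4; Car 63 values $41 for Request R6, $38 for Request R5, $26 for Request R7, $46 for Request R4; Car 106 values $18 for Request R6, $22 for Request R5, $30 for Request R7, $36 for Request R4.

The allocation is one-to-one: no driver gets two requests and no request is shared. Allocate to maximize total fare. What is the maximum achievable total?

Optimal: Car 85→Request R6 ($31), Car 70→Request R7 ($62), Car 63→Request R5 ($38), Car 106→Request R4 ($36) — total 31+62+38+36 = $167.
Column-greedy (each request in turn goes to its best remaining driver) gives $120, worse by 47.
Next-best assignment: Car 85→Request R6, Car 70→Request R7, Car 63→Request R4, Car 106→Request R5 = $161.
No other one-to-one assignment exceeds $167.

Maximum total: $167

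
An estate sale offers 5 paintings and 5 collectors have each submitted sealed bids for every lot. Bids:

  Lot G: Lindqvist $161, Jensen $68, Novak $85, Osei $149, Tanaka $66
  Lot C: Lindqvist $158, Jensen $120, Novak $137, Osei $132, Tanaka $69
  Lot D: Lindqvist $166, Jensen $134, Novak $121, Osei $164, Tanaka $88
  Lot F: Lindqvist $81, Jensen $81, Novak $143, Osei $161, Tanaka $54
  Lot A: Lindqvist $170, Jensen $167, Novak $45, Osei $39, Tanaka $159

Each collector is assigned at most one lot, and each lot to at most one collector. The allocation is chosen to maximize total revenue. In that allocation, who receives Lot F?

Osei receives Lot F.

Optimal: Lindqvist→Lot G ($161), Jensen→Lot D ($134), Novak→Lot C ($137), Osei→Lot F ($161), Tanaka→Lot A ($159) — total 161+134+137+161+159 = $752.
Row-greedy (each collector in turn takes its best remaining lot) gives $665, worse by 87.
Every other assignment is strictly worse.
Osei's own top lot is Lot D ($164), but forcing Osei→Lot D and reassigning the rest optimally gives only $747 — worse by 5.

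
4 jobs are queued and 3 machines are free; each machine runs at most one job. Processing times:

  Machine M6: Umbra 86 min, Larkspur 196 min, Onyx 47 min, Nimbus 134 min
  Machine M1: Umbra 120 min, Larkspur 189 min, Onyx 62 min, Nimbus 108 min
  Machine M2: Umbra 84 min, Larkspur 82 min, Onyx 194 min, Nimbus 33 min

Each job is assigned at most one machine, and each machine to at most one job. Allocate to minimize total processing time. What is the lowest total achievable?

Minimum total: 181 min

Optimal: Umbra→Machine M6 (86 min), Onyx→Machine M1 (62 min), Nimbus→Machine M2 (33 min) — total 86+62+33 = 181 min.
Row-greedy (each job in turn takes its cheapest remaining machine) gives 320 min, worse by 139.
No other one-to-one assignment undercuts 181 min.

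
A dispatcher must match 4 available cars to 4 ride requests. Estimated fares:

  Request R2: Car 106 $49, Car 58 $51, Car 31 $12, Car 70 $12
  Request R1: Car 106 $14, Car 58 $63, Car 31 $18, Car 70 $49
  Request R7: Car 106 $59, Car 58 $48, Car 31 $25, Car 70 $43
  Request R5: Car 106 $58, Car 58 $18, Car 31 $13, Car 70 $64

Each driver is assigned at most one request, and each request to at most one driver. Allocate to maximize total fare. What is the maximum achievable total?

Optimal: Car 106→Request R2 ($49), Car 58→Request R1 ($63), Car 31→Request R7 ($25), Car 70→Request R5 ($64) — total 49+63+25+64 = $201.
Max-entry greedy (repeatedly take the single best remaining cell) gives $198, worse by 3.
Every other assignment is strictly worse.

Max total: $201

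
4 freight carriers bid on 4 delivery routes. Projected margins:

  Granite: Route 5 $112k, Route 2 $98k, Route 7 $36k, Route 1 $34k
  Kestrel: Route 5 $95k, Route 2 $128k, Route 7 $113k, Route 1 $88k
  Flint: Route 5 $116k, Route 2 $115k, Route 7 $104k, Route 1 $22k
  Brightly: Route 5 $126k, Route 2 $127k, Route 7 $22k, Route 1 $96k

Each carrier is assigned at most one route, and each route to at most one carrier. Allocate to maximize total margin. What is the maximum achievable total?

Optimal: Granite→Route 5 ($112k), Kestrel→Route 2 ($128k), Flint→Route 7 ($104k), Brightly→Route 1 ($96k) — total 112+128+104+96 = $440k.
Max-entry greedy (repeatedly take the single best remaining cell) gives $392k, worse by 48.
Swapping Granite↔Kestrel (Granite→Route 2 $98k, Kestrel→Route 5 $95k) loses 47.
Every other assignment is strictly worse.

Maximum total: $440k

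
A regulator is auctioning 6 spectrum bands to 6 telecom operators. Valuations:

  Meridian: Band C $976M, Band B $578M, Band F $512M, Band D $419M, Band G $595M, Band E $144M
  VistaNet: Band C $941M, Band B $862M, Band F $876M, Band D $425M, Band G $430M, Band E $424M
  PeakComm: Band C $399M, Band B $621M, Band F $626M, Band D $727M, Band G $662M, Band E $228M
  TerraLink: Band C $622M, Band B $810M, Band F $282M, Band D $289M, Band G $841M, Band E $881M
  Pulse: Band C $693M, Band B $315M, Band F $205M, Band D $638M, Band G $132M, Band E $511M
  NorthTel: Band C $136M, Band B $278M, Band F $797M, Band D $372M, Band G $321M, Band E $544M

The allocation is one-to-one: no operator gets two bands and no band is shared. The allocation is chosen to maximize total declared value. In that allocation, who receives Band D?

Pulse receives Band D.

Optimal: Meridian→Band C ($976M), VistaNet→Band B ($862M), PeakComm→Band G ($662M), TerraLink→Band E ($881M), Pulse→Band D ($638M), NorthTel→Band F ($797M) — total 976+862+662+881+638+797 = $4816M.
Checked against all permutations: $4816M is optimal.
Pulse's own top band is Band C ($693M), but forcing Pulse→Band C and reassigning the rest optimally gives only $4555M — worse by 261.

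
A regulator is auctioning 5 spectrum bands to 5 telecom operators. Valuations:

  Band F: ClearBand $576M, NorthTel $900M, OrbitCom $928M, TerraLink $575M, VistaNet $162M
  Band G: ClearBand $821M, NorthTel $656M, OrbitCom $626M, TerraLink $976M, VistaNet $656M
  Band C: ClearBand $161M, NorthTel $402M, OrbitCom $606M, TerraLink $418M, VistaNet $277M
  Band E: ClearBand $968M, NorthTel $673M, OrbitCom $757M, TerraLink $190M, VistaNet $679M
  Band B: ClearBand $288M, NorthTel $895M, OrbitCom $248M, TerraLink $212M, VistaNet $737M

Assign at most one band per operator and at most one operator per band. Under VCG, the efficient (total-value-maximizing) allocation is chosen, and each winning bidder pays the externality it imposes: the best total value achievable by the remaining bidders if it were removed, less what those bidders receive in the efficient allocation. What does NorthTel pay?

Efficient allocation: ClearBand→Band E ($968M), NorthTel→Band F ($900M), OrbitCom→Band C ($606M), TerraLink→Band G ($976M), VistaNet→Band B ($737M); total welfare W = $4187M.
NorthTel receives Band F at value $900M, so the others get W − 900 = $3287M.
Without NorthTel: best allocation of the remaining 4 bidders over all 5 bands is ClearBand→Band E ($968M), OrbitCom→Band F ($928M), TerraLink→Band G ($976M), VistaNet→Band B ($737M), total $3609M.
VCG payment = (others' best without NorthTel) − (others' welfare with NorthTel) = 3609 − 3287 = $322M.

NorthTel pays $322M.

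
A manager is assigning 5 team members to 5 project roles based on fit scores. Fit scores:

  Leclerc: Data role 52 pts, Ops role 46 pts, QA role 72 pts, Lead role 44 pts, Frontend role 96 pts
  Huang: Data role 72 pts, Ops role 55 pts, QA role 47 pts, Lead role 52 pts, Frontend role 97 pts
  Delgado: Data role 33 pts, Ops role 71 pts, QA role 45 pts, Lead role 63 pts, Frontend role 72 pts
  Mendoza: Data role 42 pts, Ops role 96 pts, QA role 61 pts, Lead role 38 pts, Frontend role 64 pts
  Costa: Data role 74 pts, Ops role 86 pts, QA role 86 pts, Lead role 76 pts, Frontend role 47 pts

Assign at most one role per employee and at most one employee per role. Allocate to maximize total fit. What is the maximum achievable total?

Optimal: Leclerc→Frontend role (96 pts), Huang→Data role (72 pts), Delgado→Lead role (63 pts), Mendoza→Ops role (96 pts), Costa→QA role (86 pts) — total 96+72+63+96+86 = 413 pts.
Row-greedy (each employee in turn takes its best remaining role) gives 376 pts, worse by 37.
Swapping Leclerc↔Costa (Leclerc→QA role 72 pts, Costa→Frontend role 47 pts) loses 63.

Maximum total: 413 pts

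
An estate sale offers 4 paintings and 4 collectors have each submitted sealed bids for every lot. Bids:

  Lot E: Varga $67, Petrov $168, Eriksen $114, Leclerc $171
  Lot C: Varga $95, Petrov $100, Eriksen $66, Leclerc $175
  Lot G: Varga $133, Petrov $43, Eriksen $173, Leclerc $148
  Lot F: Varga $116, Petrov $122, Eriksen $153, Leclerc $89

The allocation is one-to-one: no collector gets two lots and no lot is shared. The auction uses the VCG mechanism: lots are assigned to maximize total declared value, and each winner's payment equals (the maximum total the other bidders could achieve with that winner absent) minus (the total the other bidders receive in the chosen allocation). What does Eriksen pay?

Efficient allocation: Varga→Lot F ($116), Petrov→Lot E ($168), Eriksen→Lot G ($173), Leclerc→Lot C ($175); total welfare W = $632.
Eriksen receives Lot G at value $173, so the others get W − 173 = $459.
Without Eriksen: best allocation of the remaining 3 bidders over all 4 lots is Varga→Lot G ($133), Petrov→Lot E ($168), Leclerc→Lot C ($175), total $476.
VCG payment = (others' best without Eriksen) − (others' welfare with Eriksen) = 476 − 459 = $17.

Eriksen pays $17.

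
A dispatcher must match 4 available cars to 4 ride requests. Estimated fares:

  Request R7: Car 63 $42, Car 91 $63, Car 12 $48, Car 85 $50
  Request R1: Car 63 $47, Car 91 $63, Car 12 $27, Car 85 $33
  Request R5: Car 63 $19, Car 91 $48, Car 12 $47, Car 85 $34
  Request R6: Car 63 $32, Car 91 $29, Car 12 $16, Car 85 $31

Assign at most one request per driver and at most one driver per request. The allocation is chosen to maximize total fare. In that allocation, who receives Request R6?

Car 63 receives Request R6.

Optimal: Car 63→Request R6 ($32), Car 91→Request R1 ($63), Car 12→Request R5 ($47), Car 85→Request R7 ($50) — total 32+63+47+50 = $192.
Row-greedy (each driver in turn takes its best remaining request) gives $188, worse by 4.
Next-best assignment: Car 63→Request R1, Car 91→Request R7, Car 12→Request R5, Car 85→Request R6 = $188.
Swapping Car 91↔Car 85 (Car 91→Request R7 $63, Car 85→Request R1 $33) loses 17.
No other one-to-one assignment exceeds $192.
Car 63's own top request is Request R1 ($47), but forcing Car 63→Request R1 and reassigning the rest optimally gives only $188 — worse by 4.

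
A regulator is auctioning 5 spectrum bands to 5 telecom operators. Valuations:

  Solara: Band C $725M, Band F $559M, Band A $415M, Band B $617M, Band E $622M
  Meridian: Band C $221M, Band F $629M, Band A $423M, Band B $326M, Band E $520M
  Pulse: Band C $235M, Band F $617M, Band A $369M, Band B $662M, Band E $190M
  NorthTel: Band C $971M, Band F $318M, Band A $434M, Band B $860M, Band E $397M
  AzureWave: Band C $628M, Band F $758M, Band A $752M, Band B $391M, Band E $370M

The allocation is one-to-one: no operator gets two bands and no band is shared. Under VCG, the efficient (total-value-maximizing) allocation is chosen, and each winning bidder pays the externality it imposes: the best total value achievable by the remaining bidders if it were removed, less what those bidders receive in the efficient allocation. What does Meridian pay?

Efficient allocation: Solara→Band E ($622M), Meridian→Band F ($629M), Pulse→Band B ($662M), NorthTel→Band C ($971M), AzureWave→Band A ($752M); total welfare W = $3636M.
Meridian receives Band F at value $629M, so the others get W − 629 = $3007M.
Without Meridian: best allocation of the remaining 4 bidders over all 5 bands is Solara→Band E ($622M), Pulse→Band B ($662M), NorthTel→Band C ($971M), AzureWave→Band F ($758M), total $3013M.
VCG payment = (others' best without Meridian) − (others' welfare with Meridian) = 3013 − 3007 = $6M.

Meridian pays $6M.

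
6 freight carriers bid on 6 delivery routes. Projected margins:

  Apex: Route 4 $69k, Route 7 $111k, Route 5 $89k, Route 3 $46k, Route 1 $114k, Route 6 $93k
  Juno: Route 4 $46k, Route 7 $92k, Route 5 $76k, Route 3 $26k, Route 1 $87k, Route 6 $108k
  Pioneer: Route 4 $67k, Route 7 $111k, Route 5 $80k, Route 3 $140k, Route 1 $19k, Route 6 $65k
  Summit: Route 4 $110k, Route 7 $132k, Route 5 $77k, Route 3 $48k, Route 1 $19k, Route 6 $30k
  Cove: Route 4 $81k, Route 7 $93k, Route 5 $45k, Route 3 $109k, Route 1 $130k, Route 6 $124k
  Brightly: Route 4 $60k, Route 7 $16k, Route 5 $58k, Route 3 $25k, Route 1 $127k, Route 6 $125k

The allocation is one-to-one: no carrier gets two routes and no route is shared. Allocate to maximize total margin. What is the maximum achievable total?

Maximum total: $692k

Optimal: Apex→Route 7 ($111k), Juno→Route 5 ($76k), Pioneer→Route 3 ($140k), Summit→Route 4 ($110k), Cove→Route 1 ($130k), Brightly→Route 6 ($125k) — total 111+76+140+110+130+125 = $692k.
Column-greedy (each route in turn goes to its best remaining carrier) gives $645k, worse by 47.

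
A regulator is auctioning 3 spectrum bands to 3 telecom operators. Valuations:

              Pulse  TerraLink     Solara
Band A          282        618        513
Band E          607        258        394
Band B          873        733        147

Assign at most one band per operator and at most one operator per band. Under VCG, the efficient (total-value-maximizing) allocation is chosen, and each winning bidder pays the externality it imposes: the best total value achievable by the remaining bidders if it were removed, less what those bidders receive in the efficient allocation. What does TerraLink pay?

TerraLink pays $119M.

Efficient allocation: Pulse→Band B ($873M), TerraLink→Band A ($618M), Solara→Band E ($394M); total welfare W = $1885M.
TerraLink receives Band A at value $618M, so the others get W − 618 = $1267M.
Without TerraLink: best allocation of the remaining 2 bidders over all 3 bands is Pulse→Band B ($873M), Solara→Band A ($513M), total $1386M.
VCG payment = (others' best without TerraLink) − (others' welfare with TerraLink) = 1386 − 1267 = $119M.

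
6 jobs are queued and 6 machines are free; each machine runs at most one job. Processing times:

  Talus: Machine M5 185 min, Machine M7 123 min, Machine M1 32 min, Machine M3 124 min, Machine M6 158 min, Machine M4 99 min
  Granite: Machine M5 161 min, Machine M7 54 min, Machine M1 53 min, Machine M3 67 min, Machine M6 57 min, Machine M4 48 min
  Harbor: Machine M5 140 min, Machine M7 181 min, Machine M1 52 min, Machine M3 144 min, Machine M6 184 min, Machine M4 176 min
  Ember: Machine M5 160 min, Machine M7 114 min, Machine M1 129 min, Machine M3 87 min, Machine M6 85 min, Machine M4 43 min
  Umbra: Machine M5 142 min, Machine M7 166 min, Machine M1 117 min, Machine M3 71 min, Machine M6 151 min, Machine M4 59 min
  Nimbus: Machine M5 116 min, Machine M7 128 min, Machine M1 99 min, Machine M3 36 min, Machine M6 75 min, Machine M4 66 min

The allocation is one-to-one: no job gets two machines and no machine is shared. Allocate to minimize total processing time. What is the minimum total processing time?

Optimal: Talus→Machine M1 (32 min), Granite→Machine M7 (54 min), Harbor→Machine M5 (140 min), Ember→Machine M6 (85 min), Umbra→Machine M4 (59 min), Nimbus→Machine M3 (36 min) — total 32+54+140+85+59+36 = 406 min.
Column-greedy (each machine in turn goes to its cheapest remaining job) gives 534 min, worse by 128.
Swapping Nimbus↔Umbra (Nimbus→Machine M4 66 min, Umbra→Machine M3 71 min) adds 42.

Minimum total: 406 min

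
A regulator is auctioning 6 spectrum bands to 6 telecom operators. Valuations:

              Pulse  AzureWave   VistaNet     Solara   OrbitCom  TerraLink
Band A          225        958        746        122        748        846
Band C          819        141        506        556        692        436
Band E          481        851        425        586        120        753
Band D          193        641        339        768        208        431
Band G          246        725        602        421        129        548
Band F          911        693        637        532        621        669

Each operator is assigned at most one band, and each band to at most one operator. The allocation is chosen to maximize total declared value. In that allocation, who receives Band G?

Optimal: Pulse→Band F ($911M), AzureWave→Band A ($958M), VistaNet→Band G ($602M), Solara→Band D ($768M), OrbitCom→Band C ($692M), TerraLink→Band E ($753M) — total 911+958+602+768+692+753 = $4684M.
Column-greedy (each band in turn goes to its best remaining operator) gives $4521M, worse by 163.
Next-best assignment: Pulse→Band F, AzureWave→Band E, VistaNet→Band G, Solara→Band D, OrbitCom→Band C, TerraLink→Band A = $4670M.
Swapping OrbitCom↔Solara (OrbitCom→Band D $208M, Solara→Band C $556M) loses 696.
VistaNet's own top band is Band A ($746M), but forcing VistaNet→Band A and reassigning the rest optimally gives only $4595M — worse by 89.

VistaNet receives Band G.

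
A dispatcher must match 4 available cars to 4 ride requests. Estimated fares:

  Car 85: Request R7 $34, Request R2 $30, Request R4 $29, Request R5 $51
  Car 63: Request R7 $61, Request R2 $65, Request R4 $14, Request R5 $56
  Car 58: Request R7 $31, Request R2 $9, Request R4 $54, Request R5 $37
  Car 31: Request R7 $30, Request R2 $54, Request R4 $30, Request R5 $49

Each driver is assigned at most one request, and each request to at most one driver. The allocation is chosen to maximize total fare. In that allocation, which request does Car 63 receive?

Car 63 receives Request R7.

Optimal: Car 85→Request R5 ($51), Car 63→Request R7 ($61), Car 58→Request R4 ($54), Car 31→Request R2 ($54) — total 51+61+54+54 = $220.
Row-greedy (each driver in turn takes its best remaining request) gives $200, worse by 20.
Car 63's own top request is Request R2 ($65), but forcing Car 63→Request R2 and reassigning the rest optimally gives only $202 — worse by 18.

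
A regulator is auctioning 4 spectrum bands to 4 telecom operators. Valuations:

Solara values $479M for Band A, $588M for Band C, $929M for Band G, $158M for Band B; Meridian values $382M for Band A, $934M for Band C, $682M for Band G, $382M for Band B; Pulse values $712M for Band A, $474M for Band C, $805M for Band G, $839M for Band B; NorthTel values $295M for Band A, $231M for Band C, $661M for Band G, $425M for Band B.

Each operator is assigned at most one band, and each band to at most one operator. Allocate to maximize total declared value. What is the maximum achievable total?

Maximum total: $3000M

Optimal: Solara→Band G ($929M), Meridian→Band C ($934M), Pulse→Band A ($712M), NorthTel→Band B ($425M) — total 929+934+712+425 = $3000M.
Row-greedy (each operator in turn takes its best remaining band) gives $2997M, worse by 3.
Every other assignment is strictly worse.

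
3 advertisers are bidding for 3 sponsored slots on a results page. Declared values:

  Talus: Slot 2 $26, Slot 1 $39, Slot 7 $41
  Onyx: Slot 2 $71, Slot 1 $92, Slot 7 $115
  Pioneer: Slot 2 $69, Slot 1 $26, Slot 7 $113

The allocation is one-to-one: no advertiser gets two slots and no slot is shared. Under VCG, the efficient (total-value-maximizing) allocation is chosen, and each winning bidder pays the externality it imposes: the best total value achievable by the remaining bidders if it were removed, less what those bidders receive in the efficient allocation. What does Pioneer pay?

Efficient allocation: Talus→Slot 2 ($26), Onyx→Slot 1 ($92), Pioneer→Slot 7 ($113); total welfare W = $231.
Pioneer receives Slot 7 at value $113, so the others get W − 113 = $118.
Without Pioneer: best allocation of the remaining 2 bidders over all 3 slots is Talus→Slot 1 ($39), Onyx→Slot 7 ($115), total $154.
VCG payment = (others' best without Pioneer) − (others' welfare with Pioneer) = 154 − 118 = $36.

Pioneer pays $36.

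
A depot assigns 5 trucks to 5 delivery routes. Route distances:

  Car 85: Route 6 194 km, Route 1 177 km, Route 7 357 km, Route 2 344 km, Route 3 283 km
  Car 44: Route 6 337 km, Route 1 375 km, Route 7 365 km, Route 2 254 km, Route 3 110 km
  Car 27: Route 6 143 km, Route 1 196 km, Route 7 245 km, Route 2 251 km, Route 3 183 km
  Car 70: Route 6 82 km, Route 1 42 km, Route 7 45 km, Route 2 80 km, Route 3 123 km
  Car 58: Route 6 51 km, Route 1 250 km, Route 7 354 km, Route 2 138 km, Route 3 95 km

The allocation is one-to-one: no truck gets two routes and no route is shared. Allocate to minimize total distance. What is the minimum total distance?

Treat this as an assignment problem: match each truck to one route.
Optimal: Car 85→Route 1 (177 km), Car 44→Route 3 (110 km), Car 27→Route 6 (143 km), Car 70→Route 7 (45 km), Car 58→Route 2 (138 km) — total 177+110+143+45+138 = 613 km.
Min-entry greedy (repeatedly take the single cheapest remaining cell) gives 792 km, worse by 179.

Min total: 613 km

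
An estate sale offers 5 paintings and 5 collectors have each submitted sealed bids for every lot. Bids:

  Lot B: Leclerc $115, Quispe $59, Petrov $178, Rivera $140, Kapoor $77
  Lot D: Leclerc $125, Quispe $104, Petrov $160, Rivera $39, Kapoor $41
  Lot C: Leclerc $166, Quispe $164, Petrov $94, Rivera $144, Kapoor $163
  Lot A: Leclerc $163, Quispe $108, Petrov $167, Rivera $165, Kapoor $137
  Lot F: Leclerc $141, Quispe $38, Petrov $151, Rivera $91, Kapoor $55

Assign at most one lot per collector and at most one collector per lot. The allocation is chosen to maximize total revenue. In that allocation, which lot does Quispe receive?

Optimal: Leclerc→Lot F ($141), Quispe→Lot D ($104), Petrov→Lot B ($178), Rivera→Lot A ($165), Kapoor→Lot C ($163) — total 141+104+178+165+163 = $751.
Row-greedy (each collector in turn takes its best remaining lot) gives $584, worse by 167.
Quispe's own top lot is Lot C ($164), but forcing Quispe→Lot C and reassigning the rest optimally gives only $742 — worse by 9.

Quispe receives Lot D.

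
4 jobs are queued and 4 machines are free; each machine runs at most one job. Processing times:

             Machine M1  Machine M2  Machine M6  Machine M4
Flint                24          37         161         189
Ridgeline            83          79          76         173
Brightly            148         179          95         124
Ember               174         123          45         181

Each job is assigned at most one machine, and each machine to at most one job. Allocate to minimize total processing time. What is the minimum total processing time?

This is the linear assignment problem.
Optimal: Flint→Machine M1 (24 min), Ridgeline→Machine M2 (79 min), Brightly→Machine M4 (124 min), Ember→Machine M6 (45 min) — total 24+79+124+45 = 272 min.
Row-greedy (each job in turn takes its cheapest remaining machine) gives 347 min, worse by 75.
Swapping Ember↔Brightly (Ember→Machine M4 181 min, Brightly→Machine M6 95 min) adds 107.

Min total: 272 min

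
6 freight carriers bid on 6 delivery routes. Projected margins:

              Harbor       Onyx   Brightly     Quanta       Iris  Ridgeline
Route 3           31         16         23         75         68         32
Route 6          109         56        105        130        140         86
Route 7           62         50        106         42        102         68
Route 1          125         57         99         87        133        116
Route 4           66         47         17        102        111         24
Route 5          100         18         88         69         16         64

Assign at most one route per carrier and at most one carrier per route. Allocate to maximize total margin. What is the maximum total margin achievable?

Optimal: Harbor→Route 5 ($100k), Onyx→Route 4 ($47k), Brightly→Route 7 ($106k), Quanta→Route 3 ($75k), Iris→Route 6 ($140k), Ridgeline→Route 1 ($116k) — total 100+47+106+75+140+116 = $584k.
Next-best assignment: Harbor→Route 5, Onyx→Route 3, Brightly→Route 7, Quanta→Route 4, Iris→Route 6, Ridgeline→Route 1 = $580k.
No other one-to-one assignment exceeds $584k.

Max total: $584k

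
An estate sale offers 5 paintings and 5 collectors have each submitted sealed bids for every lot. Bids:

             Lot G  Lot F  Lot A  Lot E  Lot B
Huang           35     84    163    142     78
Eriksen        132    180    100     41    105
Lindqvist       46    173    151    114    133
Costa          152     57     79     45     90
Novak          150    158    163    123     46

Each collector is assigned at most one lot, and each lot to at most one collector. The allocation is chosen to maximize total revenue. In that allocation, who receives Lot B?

Lindqvist receives Lot B.

Optimal: Huang→Lot E ($142), Eriksen→Lot F ($180), Lindqvist→Lot B ($133), Costa→Lot G ($152), Novak→Lot A ($163) — total 142+180+133+152+163 = $770.
Row-greedy (each collector in turn takes its best remaining lot) gives $751, worse by 19.
Next-best assignment: Huang→Lot A, Eriksen→Lot F, Lindqvist→Lot B, Costa→Lot G, Novak→Lot E = $751.
No other one-to-one assignment exceeds $770.
Lindqvist's own top lot is Lot F ($173), but forcing Lindqvist→Lot F and reassigning the rest optimally gives only $735 — worse by 35.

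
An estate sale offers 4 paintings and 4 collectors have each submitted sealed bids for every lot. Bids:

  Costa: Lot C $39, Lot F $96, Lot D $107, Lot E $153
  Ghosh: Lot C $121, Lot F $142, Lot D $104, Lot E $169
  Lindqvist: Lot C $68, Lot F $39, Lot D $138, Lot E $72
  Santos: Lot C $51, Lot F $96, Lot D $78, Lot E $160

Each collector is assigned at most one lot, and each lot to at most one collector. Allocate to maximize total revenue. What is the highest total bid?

Optimal: Costa→Lot F ($96), Ghosh→Lot C ($121), Lindqvist→Lot D ($138), Santos→Lot E ($160) — total 96+121+138+160 = $515.
Max-entry greedy (repeatedly take the single best remaining cell) gives $454, worse by 61.
Every other assignment is strictly worse.

Max total: $515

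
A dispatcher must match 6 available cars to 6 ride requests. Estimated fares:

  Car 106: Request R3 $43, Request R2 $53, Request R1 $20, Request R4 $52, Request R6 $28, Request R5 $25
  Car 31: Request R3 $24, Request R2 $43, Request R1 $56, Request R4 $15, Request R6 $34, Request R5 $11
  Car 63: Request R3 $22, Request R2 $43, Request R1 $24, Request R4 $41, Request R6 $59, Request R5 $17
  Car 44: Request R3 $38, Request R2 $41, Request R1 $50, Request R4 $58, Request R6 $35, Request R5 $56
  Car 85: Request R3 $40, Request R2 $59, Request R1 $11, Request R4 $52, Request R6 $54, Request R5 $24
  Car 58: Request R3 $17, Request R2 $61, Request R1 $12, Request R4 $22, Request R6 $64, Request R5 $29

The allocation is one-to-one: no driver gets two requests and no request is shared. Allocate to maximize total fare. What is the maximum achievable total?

Max total: $327

Optimal: Car 106→Request R3 ($43), Car 31→Request R1 ($56), Car 63→Request R6 ($59), Car 44→Request R5 ($56), Car 85→Request R4 ($52), Car 58→Request R2 ($61) — total 43+56+59+56+52+61 = $327.
Max-entry greedy (repeatedly take the single best remaining cell) gives $297, worse by 30.
Swapping Car 44↔Car 85 (Car 44→Request R4 $58, Car 85→Request R5 $24) loses 26.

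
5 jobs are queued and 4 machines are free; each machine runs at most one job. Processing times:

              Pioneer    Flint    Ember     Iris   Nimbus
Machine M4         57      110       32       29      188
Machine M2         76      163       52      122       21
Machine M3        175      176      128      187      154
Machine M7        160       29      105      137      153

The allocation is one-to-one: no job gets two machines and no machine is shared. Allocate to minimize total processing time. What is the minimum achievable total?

Minimum total: 207 min

Optimal: Iris→Machine M4 (29 min), Nimbus→Machine M2 (21 min), Ember→Machine M3 (128 min), Flint→Machine M7 (29 min) — total 29+21+128+29 = 207 min.
Row-greedy (each job in turn takes its cheapest remaining machine) gives 325 min, worse by 118.
Every other assignment is strictly worse.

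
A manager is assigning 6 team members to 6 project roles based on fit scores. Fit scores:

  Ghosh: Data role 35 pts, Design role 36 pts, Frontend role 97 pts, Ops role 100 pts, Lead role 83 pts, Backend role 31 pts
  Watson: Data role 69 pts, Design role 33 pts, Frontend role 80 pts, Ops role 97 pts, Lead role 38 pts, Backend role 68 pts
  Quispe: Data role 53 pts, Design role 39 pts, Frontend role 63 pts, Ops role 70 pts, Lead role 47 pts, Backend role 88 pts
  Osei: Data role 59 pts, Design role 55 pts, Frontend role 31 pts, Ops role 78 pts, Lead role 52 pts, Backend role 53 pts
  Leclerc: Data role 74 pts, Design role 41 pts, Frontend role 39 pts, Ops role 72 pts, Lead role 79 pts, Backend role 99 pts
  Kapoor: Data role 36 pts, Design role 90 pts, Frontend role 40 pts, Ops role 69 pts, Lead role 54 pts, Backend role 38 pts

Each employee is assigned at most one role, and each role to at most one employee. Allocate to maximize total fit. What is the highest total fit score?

Optimal: Ghosh→Frontend role (97 pts), Watson→Ops role (97 pts), Quispe→Backend role (88 pts), Osei→Data role (59 pts), Leclerc→Lead role (79 pts), Kapoor→Design role (90 pts) — total 97+97+88+59+79+90 = 510 pts.
Column-greedy (each role in turn goes to its best remaining employee) gives 498 pts, worse by 12.
Next-best assignment: Ghosh→Frontend role, Watson→Data role, Quispe→Backend role, Osei→Ops role, Leclerc→Lead role, Kapoor→Design role = 501 pts.
Swapping Osei↔Ghosh (Osei→Frontend role 31 pts, Ghosh→Data role 35 pts) loses 90.
No other one-to-one assignment exceeds 510 pts.

Maximum total: 510 pts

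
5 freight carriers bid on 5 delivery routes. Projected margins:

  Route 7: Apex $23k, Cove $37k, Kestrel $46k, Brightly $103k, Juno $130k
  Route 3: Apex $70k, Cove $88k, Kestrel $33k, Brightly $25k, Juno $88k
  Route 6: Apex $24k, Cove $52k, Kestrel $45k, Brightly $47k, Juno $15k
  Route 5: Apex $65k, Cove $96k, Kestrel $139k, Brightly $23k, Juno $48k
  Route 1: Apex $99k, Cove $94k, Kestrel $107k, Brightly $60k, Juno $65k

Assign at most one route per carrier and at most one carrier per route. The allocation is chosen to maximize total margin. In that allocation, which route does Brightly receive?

Brightly receives Route 6.

This is the linear assignment problem.
Optimal: Apex→Route 1 ($99k), Cove→Route 3 ($88k), Kestrel→Route 5 ($139k), Brightly→Route 6 ($47k), Juno→Route 7 ($130k) — total 99+88+139+47+130 = $503k.
Checked against all permutations: $503k is optimal.
Brightly's own top route is Route 7 ($103k), but forcing Brightly→Route 7 and reassigning the rest optimally gives only $481k — worse by 22.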